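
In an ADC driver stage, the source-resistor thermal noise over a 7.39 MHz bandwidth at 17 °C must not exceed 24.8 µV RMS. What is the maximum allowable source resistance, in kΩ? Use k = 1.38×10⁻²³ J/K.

T = 17 °C + 273.15 = 290.15 K
Johnson–Nyquist: V_n = √(4kTRB) ⇒ R = V_n² / (4kTB)
4kTB = 4 × 1.38×10⁻²³ × 290.15 × 7.39×10⁶ = 1.18×10⁻¹³
R = (2.48×10⁻⁵)² / 1.18×10⁻¹³ = 5.20×10³ Ω = 5.20 kΩ

5.20 kΩ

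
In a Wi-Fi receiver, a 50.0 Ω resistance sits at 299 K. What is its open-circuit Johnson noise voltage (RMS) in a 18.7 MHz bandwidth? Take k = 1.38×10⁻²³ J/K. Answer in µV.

3.93 µV

V_n = √(4kTRB)
4kTRB = 4 × 1.38×10⁻²³ × 299 × 5.00×10¹ × 1.87×10⁷ = 1.54×10⁻¹¹ V²
V_n = √(1.54×10⁻¹¹) = 3.93×10⁻⁶ V = 3.93 µV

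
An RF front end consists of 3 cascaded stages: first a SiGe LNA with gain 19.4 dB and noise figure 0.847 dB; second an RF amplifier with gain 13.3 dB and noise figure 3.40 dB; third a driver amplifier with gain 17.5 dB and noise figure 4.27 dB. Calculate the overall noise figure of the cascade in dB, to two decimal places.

Convert to linear (a loss of L dB is a gain of −L dB): F_i = 10^(NF_i/10), G_i = 10^(G_i,dB/10)
  Stage 1: F_1 = 10^(0.847/10) = 1.215, G_1 = 10^(19.4/10) = 87.10
  Stage 2: F_2 = 10^(3.40/10) = 2.188, G_2 = 10^(13.3/10) = 21.38
  Stage 3: F_3 = 10^(4.27/10) = 2.673, G_3 = 10^(17.5/10) = 56.23
Friis cascade:
  F = 1.215 + (2.188 − 1)/87.10 + (2.673 − 1)/1862 = 1.230
NF = 10 log₁₀(1.230) = 0.90 dB

0.90 dB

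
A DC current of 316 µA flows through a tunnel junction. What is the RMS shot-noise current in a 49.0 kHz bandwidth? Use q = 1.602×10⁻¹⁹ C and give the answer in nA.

2.23 nA

I_n = √(2qI·B)
2qI·B = 2 × 1.602×10⁻¹⁹ × 3.16×10⁻⁴ × 4.90×10⁴ = 4.96×10⁻¹⁸ A²
I_n = √(4.96×10⁻¹⁸) = 2.23×10⁻⁹ A = 2.23 nA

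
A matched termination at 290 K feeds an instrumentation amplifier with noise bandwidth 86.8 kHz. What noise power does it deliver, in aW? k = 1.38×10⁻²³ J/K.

P_n = kTB = 1.38×10⁻²³ × 290 × 8.68×10⁴ = 3.47×10⁻¹⁶ W = 347 aW

347 aW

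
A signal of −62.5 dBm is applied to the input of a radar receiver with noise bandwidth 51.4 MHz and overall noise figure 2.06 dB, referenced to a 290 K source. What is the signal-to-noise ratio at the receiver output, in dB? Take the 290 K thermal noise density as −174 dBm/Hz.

Noise floor: N = −174 + 10 log₁₀(B) + NF
10 log₁₀(5.14×10⁷) = 77.11 dB
N = −174 + 77.11 + 2.06 = −94.83 dBm
SNR = P_sig − N = −62.5 − (−94.83) = 32.33 dB → 32.3 dB

32.3 dB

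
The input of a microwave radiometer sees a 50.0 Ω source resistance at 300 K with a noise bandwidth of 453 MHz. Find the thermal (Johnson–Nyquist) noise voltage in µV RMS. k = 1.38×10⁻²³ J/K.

19.4 µV

V_n = √(4kTRB)
4kTRB = 4 × 1.38×10⁻²³ × 300 × 5.00×10¹ × 4.53×10⁸ = 3.75×10⁻¹⁰ V²
V_n = √(3.75×10⁻¹⁰) = 1.94×10⁻⁵ V = 19.4 µV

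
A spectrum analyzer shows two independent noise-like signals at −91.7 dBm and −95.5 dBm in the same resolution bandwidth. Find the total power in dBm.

Convert to linear, add, convert back:
P₁ = 6.76×10⁻¹³ W, P₂ = 2.82×10⁻¹³ W
P_tot = 9.58×10⁻¹³ W → 10 log₁₀(P_tot / 10⁻³) = −90.2 dBm

−90.2 dBm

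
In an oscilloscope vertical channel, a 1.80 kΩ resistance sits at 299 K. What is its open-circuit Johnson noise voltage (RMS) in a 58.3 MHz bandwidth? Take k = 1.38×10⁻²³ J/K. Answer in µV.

V_n = √(4kTRB)
4kTRB = 4 × 1.38×10⁻²³ × 299 × 1.80×10³ × 5.83×10⁷ = 1.73×10⁻⁹ V²
V_n = √(1.73×10⁻⁹) = 4.16×10⁻⁵ V = 41.6 µV

41.6 µV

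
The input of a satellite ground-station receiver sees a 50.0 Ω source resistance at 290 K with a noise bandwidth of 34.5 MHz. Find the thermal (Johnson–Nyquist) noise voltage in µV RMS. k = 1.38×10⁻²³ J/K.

V_n = √(4kTRB)
4kTRB = 4 × 1.38×10⁻²³ × 290 × 5.00×10¹ × 3.45×10⁷ = 2.76×10⁻¹¹ V²
V_n = √(2.76×10⁻¹¹) = 5.25×10⁻⁶ V = 5.25 µV

5.25 µV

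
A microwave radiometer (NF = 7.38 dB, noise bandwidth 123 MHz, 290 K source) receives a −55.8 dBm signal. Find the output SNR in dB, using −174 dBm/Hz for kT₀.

29.9 dB

Noise floor: N = −174 + 10 log₁₀(B) + NF
10 log₁₀(1.23×10⁸) = 80.9 dB
N = −174 + 80.9 + 7.38 = −85.72 dBm
SNR = P_sig − N = −55.8 − (−85.72) = 29.92 dB → 29.9 dB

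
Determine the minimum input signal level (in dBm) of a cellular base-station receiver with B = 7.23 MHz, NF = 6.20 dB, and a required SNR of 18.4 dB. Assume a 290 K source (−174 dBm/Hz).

Sensitivity = −174 + 10 log₁₀(B) + NF + SNR_min
= −174 + 68.59 + 6.20 + 18.4
= −80.81 dBm → −80.8 dBm

−80.8 dBm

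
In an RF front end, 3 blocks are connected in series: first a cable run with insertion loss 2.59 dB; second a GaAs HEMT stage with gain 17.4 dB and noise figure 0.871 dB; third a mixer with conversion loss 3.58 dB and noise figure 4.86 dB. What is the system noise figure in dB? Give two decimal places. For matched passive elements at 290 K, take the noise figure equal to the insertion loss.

Convert to linear (a loss of L dB is a gain of −L dB): F_i = 10^(NF_i/10), G_i = 10^(G_i,dB/10)
  Stage 1: F_1 = 10^(2.59/10) = 1.816, G_1 = 10^(−2.59/10) = 0.5508
  Stage 2: F_2 = 10^(0.871/10) = 1.222, G_2 = 10^(17.4/10) = 54.95
  Stage 3: F_3 = 10^(4.86/10) = 3.062, G_3 = 10^(−3.58/10) = 0.4385
Friis cascade:
  F = 1.816 + (1.222 − 1)/0.5508 + (3.062 − 1)/30.27 = 2.287
NF = 10 log₁₀(2.287) = 3.59 dB

3.59 dB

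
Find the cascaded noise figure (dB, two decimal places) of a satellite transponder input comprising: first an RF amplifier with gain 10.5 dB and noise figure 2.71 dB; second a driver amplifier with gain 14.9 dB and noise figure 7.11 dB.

3.49 dB

Convert to linear (a loss of L dB is a gain of −L dB): F_i = 10^(NF_i/10), G_i = 10^(G_i,dB/10)
  Stage 1: F_1 = 10^(2.71/10) = 1.866, G_1 = 10^(10.5/10) = 11.22
  Stage 2: F_2 = 10^(7.11/10) = 5.140, G_2 = 10^(14.9/10) = 30.90
Friis cascade:
  F = 1.866 + (5.140 − 1)/11.22 = 2.235
NF = 10 log₁₀(2.235) = 3.49 dB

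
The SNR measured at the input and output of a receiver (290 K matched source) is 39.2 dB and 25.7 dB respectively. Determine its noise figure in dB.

NF (dB) = SNR_in(dB) − SNR_out(dB) when the source is at T₀
NF = 39.2 − 25.7 = 13.5 dB

13.5 dB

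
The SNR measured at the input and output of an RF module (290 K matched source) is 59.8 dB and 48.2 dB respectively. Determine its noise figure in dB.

NF (dB) = SNR_in(dB) − SNR_out(dB) when the source is at T₀
NF = 59.8 − 48.2 = 11.6 dB

11.6 dB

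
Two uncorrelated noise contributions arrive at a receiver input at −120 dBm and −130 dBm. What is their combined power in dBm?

−119.6 dBm

Convert to linear, add, convert back:
P₁ = 1.00×10⁻¹⁵ W, P₂ = 1.00×10⁻¹⁶ W
P_tot = 1.10×10⁻¹⁵ W → 10 log₁₀(P_tot / 10⁻³) = −119.6 dBm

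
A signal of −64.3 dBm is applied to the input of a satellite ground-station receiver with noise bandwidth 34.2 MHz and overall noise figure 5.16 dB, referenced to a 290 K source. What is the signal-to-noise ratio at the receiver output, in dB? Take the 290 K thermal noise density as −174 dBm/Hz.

29.2 dB

Noise floor: N = −174 + 10 log₁₀(B) + NF
10 log₁₀(3.42×10⁷) = 75.34 dB
N = −174 + 75.34 + 5.16 = −93.50 dBm
SNR = P_sig − N = −64.3 − (−93.50) = 29.20 dB → 29.2 dB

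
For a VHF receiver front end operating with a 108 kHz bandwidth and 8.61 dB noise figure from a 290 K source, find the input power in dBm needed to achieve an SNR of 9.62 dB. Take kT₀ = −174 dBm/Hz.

Sensitivity = −174 + 10 log₁₀(B) + NF + SNR_min
= −174 + 50.33 + 8.61 + 9.62
= −105.44 dBm → −105.4 dBm

−105.4 dBm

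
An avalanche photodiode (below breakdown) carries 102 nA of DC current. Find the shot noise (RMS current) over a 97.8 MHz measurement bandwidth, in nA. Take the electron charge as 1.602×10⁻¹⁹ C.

1.79 nA

I_n = √(2qI·B)
2qI·B = 2 × 1.602×10⁻¹⁹ × 1.02×10⁻⁷ × 9.78×10⁷ = 3.20×10⁻¹⁸ A²
I_n = √(3.20×10⁻¹⁸) = 1.79×10⁻⁹ A = 1.79 nA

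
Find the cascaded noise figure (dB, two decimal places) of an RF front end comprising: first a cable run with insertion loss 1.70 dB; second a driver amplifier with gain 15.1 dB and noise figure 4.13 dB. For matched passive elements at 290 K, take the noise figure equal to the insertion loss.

Convert to linear (a loss of L dB is a gain of −L dB): F_i = 10^(NF_i/10), G_i = 10^(G_i,dB/10)
  Stage 1: F_1 = 10^(1.70/10) = 1.479, G_1 = 10^(−1.70/10) = 0.6761
  Stage 2: F_2 = 10^(4.13/10) = 2.588, G_2 = 10^(15.1/10) = 32.36
Friis cascade:
  F = 1.479 + (2.588 − 1)/0.6761 = 3.828
NF = 10 log₁₀(3.828) = 5.83 dB

5.83 dB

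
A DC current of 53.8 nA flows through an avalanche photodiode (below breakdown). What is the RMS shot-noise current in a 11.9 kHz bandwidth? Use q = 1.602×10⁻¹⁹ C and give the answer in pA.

I_n = √(2qI·B)
2qI·B = 2 × 1.602×10⁻¹⁹ × 5.38×10⁻⁸ × 1.19×10⁴ = 2.05×10⁻²² A²
I_n = √(2.05×10⁻²²) = 1.43×10⁻¹¹ A = 14.3 pA

14.3 pA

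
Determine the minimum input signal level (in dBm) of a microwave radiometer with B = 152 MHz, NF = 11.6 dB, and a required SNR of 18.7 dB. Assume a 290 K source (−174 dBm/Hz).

Sensitivity = −174 + 10 log₁₀(B) + NF + SNR_min
= −174 + 81.82 + 11.6 + 18.7
= −61.88 dBm → −61.9 dBm

−61.9 dBm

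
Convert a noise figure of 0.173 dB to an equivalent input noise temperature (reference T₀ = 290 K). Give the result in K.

11.8 K

F = 10^(0.173/10) = 1.04064
T_e = (F − 1)·T₀ = (1.04064 − 1) × 290 = 11.8 K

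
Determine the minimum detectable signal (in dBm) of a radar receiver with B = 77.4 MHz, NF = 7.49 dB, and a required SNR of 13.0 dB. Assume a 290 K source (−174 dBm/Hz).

Sensitivity = −174 + 10 log₁₀(B) + NF + SNR_min
= −174 + 78.89 + 7.49 + 13.0
= −74.62 dBm → −74.6 dBm

−74.6 dBm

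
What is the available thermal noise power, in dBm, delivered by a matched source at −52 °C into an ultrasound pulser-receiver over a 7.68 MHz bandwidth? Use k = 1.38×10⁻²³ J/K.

T = −52 °C + 273.15 = 221.15 K
P_n = kTB = 1.38×10⁻²³ × 221.15 × 7.68×10⁶ = 2.34×10⁻¹⁴ W
In dBm: 10 log₁₀(2.34×10⁻¹⁴ / 10⁻³) = −106.3 dBm

−106.3 dBm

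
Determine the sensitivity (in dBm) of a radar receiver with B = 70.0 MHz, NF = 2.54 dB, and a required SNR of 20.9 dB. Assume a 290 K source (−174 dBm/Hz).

Sensitivity = −174 + 10 log₁₀(B) + NF + SNR_min
= −174 + 78.45 + 2.54 + 20.9
= −72.11 dBm → −72.1 dBm

−72.1 dBm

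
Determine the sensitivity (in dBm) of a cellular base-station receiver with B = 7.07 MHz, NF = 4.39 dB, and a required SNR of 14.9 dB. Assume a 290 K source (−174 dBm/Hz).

Sensitivity = −174 + 10 log₁₀(B) + NF + SNR_min
= −174 + 68.49 + 4.39 + 14.9
= −86.22 dBm → −86.2 dBm

−86.2 dBm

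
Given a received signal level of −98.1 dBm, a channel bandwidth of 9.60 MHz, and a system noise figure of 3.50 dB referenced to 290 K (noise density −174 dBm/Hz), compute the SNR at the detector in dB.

Noise floor: N = −174 + 10 log₁₀(B) + NF
10 log₁₀(9.60×10⁶) = 69.82 dB
N = −174 + 69.82 + 3.50 = −100.68 dBm
SNR = P_sig − N = −98.1 − (−100.68) = 2.58 dB → 2.6 dB

2.6 dB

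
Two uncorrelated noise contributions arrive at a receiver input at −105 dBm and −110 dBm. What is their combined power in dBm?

Convert to linear, add, convert back:
P₁ = 3.16×10⁻¹⁴ W, P₂ = 1.00×10⁻¹⁴ W
P_tot = 4.16×10⁻¹⁴ W → 10 log₁₀(P_tot / 10⁻³) = −103.8 dBm

−103.8 dBm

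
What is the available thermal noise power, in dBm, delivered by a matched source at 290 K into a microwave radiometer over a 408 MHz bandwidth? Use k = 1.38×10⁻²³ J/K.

P_n = kTB = 1.38×10⁻²³ × 290 × 4.08×10⁸ = 1.63×10⁻¹² W
In dBm: 10 log₁₀(1.63×10⁻¹² / 10⁻³) = −87.9 dBm

−87.9 dBm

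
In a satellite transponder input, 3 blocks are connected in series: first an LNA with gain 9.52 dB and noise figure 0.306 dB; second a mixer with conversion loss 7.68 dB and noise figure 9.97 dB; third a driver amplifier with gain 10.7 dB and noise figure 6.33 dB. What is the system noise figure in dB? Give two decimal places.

Convert to linear (a loss of L dB is a gain of −L dB): F_i = 10^(NF_i/10), G_i = 10^(G_i,dB/10)
  Stage 1: F_1 = 10^(0.306/10) = 1.073, G_1 = 10^(9.52/10) = 8.954
  Stage 2: F_2 = 10^(9.97/10) = 9.931, G_2 = 10^(−7.68/10) = 0.1706
  Stage 3: F_3 = 10^(6.33/10) = 4.295, G_3 = 10^(10.7/10) = 11.75
Friis cascade:
  F = 1.073 + (9.931 − 1)/8.954 + (4.295 − 1)/1.528 = 4.228
NF = 10 log₁₀(4.228) = 6.26 dB

6.26 dB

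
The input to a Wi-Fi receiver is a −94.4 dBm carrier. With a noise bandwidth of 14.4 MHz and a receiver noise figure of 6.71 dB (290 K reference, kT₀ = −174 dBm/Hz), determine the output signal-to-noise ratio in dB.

Noise floor: N = −174 + 10 log₁₀(B) + NF
10 log₁₀(1.44×10⁷) = 71.58 dB
N = −174 + 71.58 + 6.71 = −95.71 dBm
SNR = P_sig − N = −94.4 − (−95.71) = 1.31 dB → 1.3 dB

1.3 dB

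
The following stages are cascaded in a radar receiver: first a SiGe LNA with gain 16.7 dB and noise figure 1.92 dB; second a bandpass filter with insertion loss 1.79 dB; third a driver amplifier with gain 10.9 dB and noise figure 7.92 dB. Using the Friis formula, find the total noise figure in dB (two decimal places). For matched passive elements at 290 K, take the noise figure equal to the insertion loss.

Convert to linear (a loss of L dB is a gain of −L dB): F_i = 10^(NF_i/10), G_i = 10^(G_i,dB/10)
  Stage 1: F_1 = 10^(1.92/10) = 1.556, G_1 = 10^(16.7/10) = 46.77
  Stage 2: F_2 = 10^(1.79/10) = 1.510, G_2 = 10^(−1.79/10) = 0.6622
  Stage 3: F_3 = 10^(7.92/10) = 6.194, G_3 = 10^(10.9/10) = 12.30
Friis cascade:
  F = 1.556 + (1.510 − 1)/46.77 + (6.194 − 1)/30.97 = 1.735
NF = 10 log₁₀(1.735) = 2.39 dB

2.39 dB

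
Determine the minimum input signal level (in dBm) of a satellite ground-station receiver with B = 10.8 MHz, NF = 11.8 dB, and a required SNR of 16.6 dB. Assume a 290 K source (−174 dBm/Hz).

−75.3 dBm

Sensitivity = −174 + 10 log₁₀(B) + NF + SNR_min
= −174 + 70.33 + 11.8 + 16.6
= −75.27 dBm → −75.3 dBm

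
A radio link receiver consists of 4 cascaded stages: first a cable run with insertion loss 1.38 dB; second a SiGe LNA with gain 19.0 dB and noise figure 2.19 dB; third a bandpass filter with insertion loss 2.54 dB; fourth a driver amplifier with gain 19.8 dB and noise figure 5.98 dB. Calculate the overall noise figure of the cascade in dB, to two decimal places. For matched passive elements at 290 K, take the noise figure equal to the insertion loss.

Convert to linear (a loss of L dB is a gain of −L dB): F_i = 10^(NF_i/10), G_i = 10^(G_i,dB/10)
  Stage 1: F_1 = 10^(1.38/10) = 1.374, G_1 = 10^(−1.38/10) = 0.7278
  Stage 2: F_2 = 10^(2.19/10) = 1.656, G_2 = 10^(19.0/10) = 79.43
  Stage 3: F_3 = 10^(2.54/10) = 1.795, G_3 = 10^(−2.54/10) = 0.5572
  Stage 4: F_4 = 10^(5.98/10) = 3.963, G_4 = 10^(19.8/10) = 95.50
Friis cascade:
  F = 1.374 + (1.656 − 1)/0.7278 + (1.795 − 1)/57.81 + (3.963 − 1)/32.21 = 2.381
NF = 10 log₁₀(2.381) = 3.77 dB

3.77 dB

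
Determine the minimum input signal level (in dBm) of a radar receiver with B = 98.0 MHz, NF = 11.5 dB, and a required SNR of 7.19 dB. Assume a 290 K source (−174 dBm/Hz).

Sensitivity = −174 + 10 log₁₀(B) + NF + SNR_min
= −174 + 79.91 + 11.5 + 7.19
= −75.40 dBm → −75.4 dBm

−75.4 dBm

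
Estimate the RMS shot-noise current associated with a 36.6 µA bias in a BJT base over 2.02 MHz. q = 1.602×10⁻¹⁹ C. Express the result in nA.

I_n = √(2qI·B)
2qI·B = 2 × 1.602×10⁻¹⁹ × 3.66×10⁻⁵ × 2.02×10⁶ = 2.37×10⁻¹⁷ A²
I_n = √(2.37×10⁻¹⁷) = 4.87×10⁻⁹ A = 4.87 nA

4.87 nA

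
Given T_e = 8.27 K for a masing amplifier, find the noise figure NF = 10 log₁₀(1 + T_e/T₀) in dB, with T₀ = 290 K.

F = 1 + T_e/T₀ = 1 + 8.27/290 = 1.02852
NF = 10 log₁₀(1.02852) = 0.122 dB

0.122 dB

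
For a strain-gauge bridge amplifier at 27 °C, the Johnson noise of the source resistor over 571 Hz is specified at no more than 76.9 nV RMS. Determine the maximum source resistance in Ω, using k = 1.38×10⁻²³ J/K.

625 Ω

T = 27 °C + 273.15 = 300.15 K
Johnson–Nyquist: V_n = √(4kTRB) ⇒ R = V_n² / (4kTB)
4kTB = 4 × 1.38×10⁻²³ × 300.15 × 5.71×10² = 9.46×10⁻¹⁸
R = (7.69×10⁻⁸)² / 9.46×10⁻¹⁸ = 6.25×10² Ω = 625 Ω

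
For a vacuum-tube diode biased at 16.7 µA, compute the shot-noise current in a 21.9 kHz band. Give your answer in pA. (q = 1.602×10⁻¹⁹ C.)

342 pA

I_n = √(2qI·B)
2qI·B = 2 × 1.602×10⁻¹⁹ × 1.67×10⁻⁵ × 2.19×10⁴ = 1.17×10⁻¹⁹ A²
I_n = √(1.17×10⁻¹⁹) = 3.42×10⁻¹⁰ A = 342 pA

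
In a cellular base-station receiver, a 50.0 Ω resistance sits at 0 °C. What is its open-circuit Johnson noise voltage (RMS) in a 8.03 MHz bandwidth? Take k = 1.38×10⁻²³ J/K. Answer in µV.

T = 0 °C + 273.15 = 273.15 K
V_n = √(4kTRB)
4kTRB = 4 × 1.38×10⁻²³ × 273.15 × 5.00×10¹ × 8.03×10⁶ = 6.05×10⁻¹² V²
V_n = √(6.05×10⁻¹²) = 2.46×10⁻⁶ V = 2.46 µV

2.46 µV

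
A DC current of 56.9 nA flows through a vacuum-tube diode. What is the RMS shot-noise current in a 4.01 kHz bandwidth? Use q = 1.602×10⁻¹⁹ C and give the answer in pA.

I_n = √(2qI·B)
2qI·B = 2 × 1.602×10⁻¹⁹ × 5.69×10⁻⁸ × 4.01×10³ = 7.31×10⁻²³ A²
I_n = √(7.31×10⁻²³) = 8.55×10⁻¹² A = 8.55 pA

8.55 pA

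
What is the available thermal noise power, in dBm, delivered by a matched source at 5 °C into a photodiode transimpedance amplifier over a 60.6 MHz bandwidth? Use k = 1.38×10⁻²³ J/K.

−96.3 dBm

T = 5 °C + 273.15 = 278.15 K
P_n = kTB = 1.38×10⁻²³ × 278.15 × 6.06×10⁷ = 2.33×10⁻¹³ W
In dBm: 10 log₁₀(2.33×10⁻¹³ / 10⁻³) = −96.3 dBm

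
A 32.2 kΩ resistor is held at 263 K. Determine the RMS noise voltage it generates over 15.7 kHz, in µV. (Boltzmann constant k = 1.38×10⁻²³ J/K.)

2.71 µV

V_n = √(4kTRB)
4kTRB = 4 × 1.38×10⁻²³ × 263 × 3.22×10⁴ × 1.57×10⁴ = 7.34×10⁻¹² V²
V_n = √(7.34×10⁻¹²) = 2.71×10⁻⁶ V = 2.71 µV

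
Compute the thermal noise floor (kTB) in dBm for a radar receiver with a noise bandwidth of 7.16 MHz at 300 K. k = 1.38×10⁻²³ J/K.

P_n = kTB = 1.38×10⁻²³ × 300 × 7.16×10⁶ = 2.96×10⁻¹⁴ W
In dBm: 10 log₁₀(2.96×10⁻¹⁴ / 10⁻³) = −105.3 dBm

−105.3 dBm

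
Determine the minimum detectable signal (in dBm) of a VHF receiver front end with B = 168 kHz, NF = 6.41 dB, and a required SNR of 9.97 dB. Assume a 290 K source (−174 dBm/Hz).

Sensitivity = −174 + 10 log₁₀(B) + NF + SNR_min
= −174 + 52.25 + 6.41 + 9.97
= −105.37 dBm → −105.4 dBm

−105.4 dBm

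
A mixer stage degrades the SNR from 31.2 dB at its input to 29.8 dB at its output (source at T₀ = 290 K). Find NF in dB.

NF (dB) = SNR_in(dB) − SNR_out(dB) when the source is at T₀
NF = 31.2 − 29.8 = 1.4 dB

1.4 dB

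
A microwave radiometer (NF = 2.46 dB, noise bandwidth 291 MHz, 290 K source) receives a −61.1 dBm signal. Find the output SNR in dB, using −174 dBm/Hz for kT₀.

25.8 dB

Noise floor: N = −174 + 10 log₁₀(B) + NF
10 log₁₀(2.91×10⁸) = 84.64 dB
N = −174 + 84.64 + 2.46 = −86.90 dBm
SNR = P_sig − N = −61.1 − (−86.90) = 25.80 dB → 25.8 dB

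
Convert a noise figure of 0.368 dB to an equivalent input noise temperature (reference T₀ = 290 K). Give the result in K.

F = 10^(0.368/10) = 1.08843
T_e = (F − 1)·T₀ = (1.08843 − 1) × 290 = 25.6 K

25.6 K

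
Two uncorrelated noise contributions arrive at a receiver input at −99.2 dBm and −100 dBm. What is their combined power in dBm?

−96.6 dBm

Convert to linear, add, convert back:
P₁ = 1.20×10⁻¹³ W, P₂ = 1.00×10⁻¹³ W
P_tot = 2.20×10⁻¹³ W → 10 log₁₀(P_tot / 10⁻³) = −96.6 dBm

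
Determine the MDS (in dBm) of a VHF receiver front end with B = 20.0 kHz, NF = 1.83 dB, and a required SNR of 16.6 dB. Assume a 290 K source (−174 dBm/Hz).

Sensitivity = −174 + 10 log₁₀(B) + NF + SNR_min
= −174 + 43.01 + 1.83 + 16.6
= −112.56 dBm → −112.6 dBm

−112.6 dBm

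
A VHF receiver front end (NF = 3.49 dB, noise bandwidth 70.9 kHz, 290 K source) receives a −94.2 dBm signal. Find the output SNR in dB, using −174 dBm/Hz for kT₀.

27.8 dB

Noise floor: N = −174 + 10 log₁₀(B) + NF
10 log₁₀(7.09×10⁴) = 48.51 dB
N = −174 + 48.51 + 3.49 = −122.00 dBm
SNR = P_sig − N = −94.2 − (−122.00) = 27.80 dB → 27.8 dB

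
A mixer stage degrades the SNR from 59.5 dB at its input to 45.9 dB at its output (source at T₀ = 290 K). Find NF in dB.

13.6 dB

NF (dB) = SNR_in(dB) − SNR_out(dB) when the source is at T₀
NF = 59.5 − 45.9 = 13.6 dB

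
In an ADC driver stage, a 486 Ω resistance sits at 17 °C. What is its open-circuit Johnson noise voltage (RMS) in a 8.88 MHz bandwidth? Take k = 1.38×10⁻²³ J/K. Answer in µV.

T = 17 °C + 273.15 = 290.15 K
V_n = √(4kTRB)
4kTRB = 4 × 1.38×10⁻²³ × 290.15 × 4.86×10² × 8.88×10⁶ = 6.91×10⁻¹¹ V²
V_n = √(6.91×10⁻¹¹) = 8.31×10⁻⁶ V = 8.31 µV

8.31 µV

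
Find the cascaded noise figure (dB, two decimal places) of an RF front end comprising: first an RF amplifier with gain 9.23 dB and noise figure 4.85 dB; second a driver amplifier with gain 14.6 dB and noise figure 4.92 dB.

Convert to linear (a loss of L dB is a gain of −L dB): F_i = 10^(NF_i/10), G_i = 10^(G_i,dB/10)
  Stage 1: F_1 = 10^(4.85/10) = 3.055, G_1 = 10^(9.23/10) = 8.375
  Stage 2: F_2 = 10^(4.92/10) = 3.105, G_2 = 10^(14.6/10) = 28.84
Friis cascade:
  F = 3.055 + (3.105 − 1)/8.375 = 3.306
NF = 10 log₁₀(3.306) = 5.19 dB

5.19 dB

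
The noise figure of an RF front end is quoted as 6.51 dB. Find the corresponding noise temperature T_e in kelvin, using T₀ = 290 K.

1008 K

F = 10^(6.51/10) = 4.47713
T_e = (F − 1)·T₀ = (4.47713 − 1) × 290 = 1008 K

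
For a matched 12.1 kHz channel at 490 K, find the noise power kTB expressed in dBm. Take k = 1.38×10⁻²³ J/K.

−130.9 dBm

P_n = kTB = 1.38×10⁻²³ × 490 × 1.21×10⁴ = 8.18×10⁻¹⁷ W
In dBm: 10 log₁₀(8.18×10⁻¹⁷ / 10⁻³) = −130.9 dBm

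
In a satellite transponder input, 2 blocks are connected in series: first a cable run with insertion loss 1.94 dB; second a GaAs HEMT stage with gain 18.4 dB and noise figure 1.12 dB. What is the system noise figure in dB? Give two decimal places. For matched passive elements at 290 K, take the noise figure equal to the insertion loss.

3.06 dB

Convert to linear (a loss of L dB is a gain of −L dB): F_i = 10^(NF_i/10), G_i = 10^(G_i,dB/10)
  Stage 1: F_1 = 10^(1.94/10) = 1.563, G_1 = 10^(−1.94/10) = 0.6397
  Stage 2: F_2 = 10^(1.12/10) = 1.294, G_2 = 10^(18.4/10) = 69.18
Friis cascade:
  F = 1.563 + (1.294 − 1)/0.6397 = 2.023
NF = 10 log₁₀(2.023) = 3.06 dB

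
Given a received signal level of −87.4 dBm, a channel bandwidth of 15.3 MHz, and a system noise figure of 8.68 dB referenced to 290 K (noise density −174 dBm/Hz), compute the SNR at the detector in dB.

6.1 dB

Noise floor: N = −174 + 10 log₁₀(B) + NF
10 log₁₀(1.53×10⁷) = 71.85 dB
N = −174 + 71.85 + 8.68 = −93.47 dBm
SNR = P_sig − N = −87.4 − (−93.47) = 6.07 dB → 6.1 dB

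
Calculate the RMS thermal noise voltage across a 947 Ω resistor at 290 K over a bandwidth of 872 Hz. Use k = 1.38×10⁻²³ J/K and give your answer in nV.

115 nV

V_n = √(4kTRB)
4kTRB = 4 × 1.38×10⁻²³ × 290 × 9.47×10² × 8.72×10² = 1.32×10⁻¹⁴ V²
V_n = √(1.32×10⁻¹⁴) = 1.15×10⁻⁷ V = 115 nV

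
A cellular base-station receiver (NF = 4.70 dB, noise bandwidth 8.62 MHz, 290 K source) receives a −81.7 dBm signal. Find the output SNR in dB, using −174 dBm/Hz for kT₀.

18.2 dB

Noise floor: N = −174 + 10 log₁₀(B) + NF
10 log₁₀(8.62×10⁶) = 69.36 dB
N = −174 + 69.36 + 4.70 = −99.94 dBm
SNR = P_sig − N = −81.7 − (−99.94) = 18.24 dB → 18.2 dB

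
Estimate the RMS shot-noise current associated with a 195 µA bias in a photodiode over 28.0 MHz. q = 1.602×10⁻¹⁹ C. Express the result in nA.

I_n = √(2qI·B)
2qI·B = 2 × 1.602×10⁻¹⁹ × 1.95×10⁻⁴ × 2.80×10⁷ = 1.75×10⁻¹⁵ A²
I_n = √(1.75×10⁻¹⁵) = 4.18×10⁻⁸ A = 41.8 nA

41.8 nA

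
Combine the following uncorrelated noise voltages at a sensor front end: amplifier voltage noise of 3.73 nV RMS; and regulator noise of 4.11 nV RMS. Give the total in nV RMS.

Uncorrelated sources add in power (mean-square): V_tot = √(ΣV_i²)
V_tot = √[(3.73×10⁻⁹)² + (4.11×10⁻⁹)²] = 5.55×10⁻⁹ V = 5.55 nV

5.55 nV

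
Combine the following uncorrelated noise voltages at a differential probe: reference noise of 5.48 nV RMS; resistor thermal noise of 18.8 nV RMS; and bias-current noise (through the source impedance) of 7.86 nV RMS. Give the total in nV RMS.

Uncorrelated sources add in power (mean-square): V_tot = √(ΣV_i²)
V_tot = √[(5.48×10⁻⁹)² + (1.88×10⁻⁸)² + (7.86×10⁻⁹)²] = 2.11×10⁻⁸ V = 21.1 nV

21.1 nV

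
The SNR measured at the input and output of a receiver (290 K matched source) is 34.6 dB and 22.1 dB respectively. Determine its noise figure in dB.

NF (dB) = SNR_in(dB) − SNR_out(dB) when the source is at T₀
NF = 34.6 − 22.1 = 12.5 dB

12.5 dB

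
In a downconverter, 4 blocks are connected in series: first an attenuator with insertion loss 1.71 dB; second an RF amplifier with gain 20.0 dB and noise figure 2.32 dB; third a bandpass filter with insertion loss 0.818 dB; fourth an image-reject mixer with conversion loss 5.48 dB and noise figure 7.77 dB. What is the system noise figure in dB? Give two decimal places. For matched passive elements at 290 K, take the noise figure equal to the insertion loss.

Convert to linear (a loss of L dB is a gain of −L dB): F_i = 10^(NF_i/10), G_i = 10^(G_i,dB/10)
  Stage 1: F_1 = 10^(1.71/10) = 1.483, G_1 = 10^(−1.71/10) = 0.6745
  Stage 2: F_2 = 10^(2.32/10) = 1.706, G_2 = 10^(20.0/10) = 100.0
  Stage 3: F_3 = 10^(0.818/10) = 1.207, G_3 = 10^(−0.818/10) = 0.8283
  Stage 4: F_4 = 10^(7.77/10) = 5.984, G_4 = 10^(−5.48/10) = 0.2831
Friis cascade:
  F = 1.483 + (1.706 − 1)/0.6745 + (1.207 − 1)/67.45 + (5.984 − 1)/55.87 = 2.622
NF = 10 log₁₀(2.622) = 4.19 dB

4.19 dB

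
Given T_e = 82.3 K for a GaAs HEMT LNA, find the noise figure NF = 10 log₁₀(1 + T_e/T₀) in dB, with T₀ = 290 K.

F = 1 + T_e/T₀ = 1 + 82.3/290 = 1.28379
NF = 10 log₁₀(1.28379) = 1.08 dB

1.08 dB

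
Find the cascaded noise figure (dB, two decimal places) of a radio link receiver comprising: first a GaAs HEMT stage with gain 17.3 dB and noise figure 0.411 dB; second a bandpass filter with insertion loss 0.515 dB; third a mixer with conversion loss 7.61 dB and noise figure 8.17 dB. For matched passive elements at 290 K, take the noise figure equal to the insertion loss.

0.86 dB

Convert to linear (a loss of L dB is a gain of −L dB): F_i = 10^(NF_i/10), G_i = 10^(G_i,dB/10)
  Stage 1: F_1 = 10^(0.411/10) = 1.099, G_1 = 10^(17.3/10) = 53.70
  Stage 2: F_2 = 10^(0.515/10) = 1.126, G_2 = 10^(−0.515/10) = 0.8882
  Stage 3: F_3 = 10^(8.17/10) = 6.561, G_3 = 10^(−7.61/10) = 0.1734
Friis cascade:
  F = 1.099 + (1.126 − 1)/53.70 + (6.561 − 1)/47.70 = 1.218
NF = 10 log₁₀(1.218) = 0.86 dB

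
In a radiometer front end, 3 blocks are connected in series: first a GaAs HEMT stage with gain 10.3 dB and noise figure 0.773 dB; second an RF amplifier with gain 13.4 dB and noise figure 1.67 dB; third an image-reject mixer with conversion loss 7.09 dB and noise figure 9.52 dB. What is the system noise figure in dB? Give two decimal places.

1.05 dB

Convert to linear (a loss of L dB is a gain of −L dB): F_i = 10^(NF_i/10), G_i = 10^(G_i,dB/10)
  Stage 1: F_1 = 10^(0.773/10) = 1.195, G_1 = 10^(10.3/10) = 10.72
  Stage 2: F_2 = 10^(1.67/10) = 1.469, G_2 = 10^(13.4/10) = 21.88
  Stage 3: F_3 = 10^(9.52/10) = 8.954, G_3 = 10^(−7.09/10) = 0.1954
Friis cascade:
  F = 1.195 + (1.469 − 1)/10.72 + (8.954 − 1)/234.4 = 1.273
NF = 10 log₁₀(1.273) = 1.05 dB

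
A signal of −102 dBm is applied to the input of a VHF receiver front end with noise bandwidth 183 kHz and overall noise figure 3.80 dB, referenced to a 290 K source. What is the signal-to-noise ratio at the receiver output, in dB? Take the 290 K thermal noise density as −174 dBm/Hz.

15.6 dB

Noise floor: N = −174 + 10 log₁₀(B) + NF
10 log₁₀(1.83×10⁵) = 52.62 dB
N = −174 + 52.62 + 3.80 = −117.58 dBm
SNR = P_sig − N = −102 − (−117.58) = 15.58 dB → 15.6 dB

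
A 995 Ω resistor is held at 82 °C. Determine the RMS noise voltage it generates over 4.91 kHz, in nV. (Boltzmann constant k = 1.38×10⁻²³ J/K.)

309 nV

T = 82 °C + 273.15 = 355.15 K
V_n = √(4kTRB)
4kTRB = 4 × 1.38×10⁻²³ × 355.15 × 9.95×10² × 4.91×10³ = 9.58×10⁻¹⁴ V²
V_n = √(9.58×10⁻¹⁴) = 3.09×10⁻⁷ V = 309 nV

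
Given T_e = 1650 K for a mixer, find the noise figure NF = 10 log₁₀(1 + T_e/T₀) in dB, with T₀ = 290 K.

8.25 dB

F = 1 + T_e/T₀ = 1 + 1650/290 = 6.68966
NF = 10 log₁₀(6.68966) = 8.25 dB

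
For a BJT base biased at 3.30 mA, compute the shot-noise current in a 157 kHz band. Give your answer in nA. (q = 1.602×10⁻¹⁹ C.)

I_n = √(2qI·B)
2qI·B = 2 × 1.602×10⁻¹⁹ × 3.30×10⁻³ × 1.57×10⁵ = 1.66×10⁻¹⁶ A²
I_n = √(1.66×10⁻¹⁶) = 1.29×10⁻⁸ A = 12.9 nA

12.9 nA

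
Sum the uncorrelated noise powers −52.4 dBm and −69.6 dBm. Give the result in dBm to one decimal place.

−52.3 dBm

Convert to linear, add, convert back:
P₁ = 5.75×10⁻⁹ W, P₂ = 1.10×10⁻¹⁰ W
P_tot = 5.86×10⁻⁹ W → 10 log₁₀(P_tot / 10⁻³) = −52.3 dBm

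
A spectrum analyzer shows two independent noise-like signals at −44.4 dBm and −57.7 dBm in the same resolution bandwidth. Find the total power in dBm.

−44.2 dBm

Convert to linear, add, convert back:
P₁ = 3.63×10⁻⁸ W, P₂ = 1.70×10⁻⁹ W
P_tot = 3.80×10⁻⁸ W → 10 log₁₀(P_tot / 10⁻³) = −44.2 dBm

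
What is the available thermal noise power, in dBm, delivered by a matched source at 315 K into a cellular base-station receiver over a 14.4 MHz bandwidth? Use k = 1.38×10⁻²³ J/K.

P_n = kTB = 1.38×10⁻²³ × 315 × 1.44×10⁷ = 6.26×10⁻¹⁴ W
In dBm: 10 log₁₀(6.26×10⁻¹⁴ / 10⁻³) = −102.0 dBm

−102.0 dBm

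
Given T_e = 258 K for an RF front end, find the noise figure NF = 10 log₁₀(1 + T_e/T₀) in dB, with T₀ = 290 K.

2.76 dB

F = 1 + T_e/T₀ = 1 + 258/290 = 1.88966
NF = 10 log₁₀(1.88966) = 2.76 dB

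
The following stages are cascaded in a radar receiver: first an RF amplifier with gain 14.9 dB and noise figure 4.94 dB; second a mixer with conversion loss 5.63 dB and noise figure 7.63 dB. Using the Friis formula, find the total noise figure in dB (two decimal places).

Convert to linear (a loss of L dB is a gain of −L dB): F_i = 10^(NF_i/10), G_i = 10^(G_i,dB/10)
  Stage 1: F_1 = 10^(4.94/10) = 3.119, G_1 = 10^(14.9/10) = 30.90
  Stage 2: F_2 = 10^(7.63/10) = 5.794, G_2 = 10^(−5.63/10) = 0.2735
Friis cascade:
  F = 3.119 + (5.794 − 1)/30.90 = 3.274
NF = 10 log₁₀(3.274) = 5.15 dB

5.15 dB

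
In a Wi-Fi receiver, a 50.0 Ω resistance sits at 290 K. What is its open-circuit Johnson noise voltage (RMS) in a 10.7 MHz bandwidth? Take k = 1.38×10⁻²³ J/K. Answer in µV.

V_n = √(4kTRB)
4kTRB = 4 × 1.38×10⁻²³ × 290 × 5.00×10¹ × 1.07×10⁷ = 8.56×10⁻¹² V²
V_n = √(8.56×10⁻¹²) = 2.93×10⁻⁶ V = 2.93 µV

2.93 µV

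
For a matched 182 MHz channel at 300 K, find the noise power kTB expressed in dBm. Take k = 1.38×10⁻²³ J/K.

P_n = kTB = 1.38×10⁻²³ × 300 × 1.82×10⁸ = 7.53×10⁻¹³ W
In dBm: 10 log₁₀(7.53×10⁻¹³ / 10⁻³) = −91.2 dBm

−91.2 dBm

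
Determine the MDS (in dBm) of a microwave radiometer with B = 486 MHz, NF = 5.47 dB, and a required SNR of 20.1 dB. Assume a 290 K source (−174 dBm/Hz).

−61.6 dBm

Sensitivity = −174 + 10 log₁₀(B) + NF + SNR_min
= −174 + 86.87 + 5.47 + 20.1
= −61.56 dBm → −61.6 dBm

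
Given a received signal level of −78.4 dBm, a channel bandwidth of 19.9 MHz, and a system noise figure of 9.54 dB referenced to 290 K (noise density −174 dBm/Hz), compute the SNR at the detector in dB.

Noise floor: N = −174 + 10 log₁₀(B) + NF
10 log₁₀(1.99×10⁷) = 72.99 dB
N = −174 + 72.99 + 9.54 = −91.47 dBm
SNR = P_sig − N = −78.4 − (−91.47) = 13.07 dB → 13.1 dB

13.1 dB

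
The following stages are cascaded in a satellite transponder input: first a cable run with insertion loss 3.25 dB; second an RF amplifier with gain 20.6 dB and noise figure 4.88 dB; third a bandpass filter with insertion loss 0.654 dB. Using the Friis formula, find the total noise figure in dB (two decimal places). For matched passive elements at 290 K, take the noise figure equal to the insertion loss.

8.13 dB

Convert to linear (a loss of L dB is a gain of −L dB): F_i = 10^(NF_i/10), G_i = 10^(G_i,dB/10)
  Stage 1: F_1 = 10^(3.25/10) = 2.113, G_1 = 10^(−3.25/10) = 0.4732
  Stage 2: F_2 = 10^(4.88/10) = 3.076, G_2 = 10^(20.6/10) = 114.8
  Stage 3: F_3 = 10^(0.654/10) = 1.163, G_3 = 10^(−0.654/10) = 0.8602
Friis cascade:
  F = 2.113 + (3.076 − 1)/0.4732 + (1.163 − 1)/54.33 = 6.504
NF = 10 log₁₀(6.504) = 8.13 dB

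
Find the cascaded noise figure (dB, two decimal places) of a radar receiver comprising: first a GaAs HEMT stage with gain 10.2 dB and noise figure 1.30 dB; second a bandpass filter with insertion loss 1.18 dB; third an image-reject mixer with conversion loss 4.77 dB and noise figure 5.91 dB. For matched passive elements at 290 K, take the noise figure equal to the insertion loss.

2.41 dB

Convert to linear (a loss of L dB is a gain of −L dB): F_i = 10^(NF_i/10), G_i = 10^(G_i,dB/10)
  Stage 1: F_1 = 10^(1.30/10) = 1.349, G_1 = 10^(10.2/10) = 10.47
  Stage 2: F_2 = 10^(1.18/10) = 1.312, G_2 = 10^(−1.18/10) = 0.7621
  Stage 3: F_3 = 10^(5.91/10) = 3.899, G_3 = 10^(−4.77/10) = 0.3334
Friis cascade:
  F = 1.349 + (1.312 − 1)/10.47 + (3.899 − 1)/7.980 = 1.742
NF = 10 log₁₀(1.742) = 2.41 dB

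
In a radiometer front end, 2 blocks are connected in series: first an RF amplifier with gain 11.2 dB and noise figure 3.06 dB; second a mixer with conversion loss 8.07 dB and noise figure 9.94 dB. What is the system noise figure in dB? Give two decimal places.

Convert to linear (a loss of L dB is a gain of −L dB): F_i = 10^(NF_i/10), G_i = 10^(G_i,dB/10)
  Stage 1: F_1 = 10^(3.06/10) = 2.023, G_1 = 10^(11.2/10) = 13.18
  Stage 2: F_2 = 10^(9.94/10) = 9.863, G_2 = 10^(−8.07/10) = 0.1560
Friis cascade:
  F = 2.023 + (9.863 − 1)/13.18 = 2.695
NF = 10 log₁₀(2.695) = 4.31 dB

4.31 dB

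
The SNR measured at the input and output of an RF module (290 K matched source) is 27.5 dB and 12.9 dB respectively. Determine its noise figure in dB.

NF (dB) = SNR_in(dB) − SNR_out(dB) when the source is at T₀
NF = 27.5 − 12.9 = 14.6 dB

14.6 dB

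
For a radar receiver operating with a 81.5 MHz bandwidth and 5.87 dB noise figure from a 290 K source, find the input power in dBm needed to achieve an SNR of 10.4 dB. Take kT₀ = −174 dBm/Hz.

−78.6 dBm

Sensitivity = −174 + 10 log₁₀(B) + NF + SNR_min
= −174 + 79.11 + 5.87 + 10.4
= −78.62 dBm → −78.6 dBm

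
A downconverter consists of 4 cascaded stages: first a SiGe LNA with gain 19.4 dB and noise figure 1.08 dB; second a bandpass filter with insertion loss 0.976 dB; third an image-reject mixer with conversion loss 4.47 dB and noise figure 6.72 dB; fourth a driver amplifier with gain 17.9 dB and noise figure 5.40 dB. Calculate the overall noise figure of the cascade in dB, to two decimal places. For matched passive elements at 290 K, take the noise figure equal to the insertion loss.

1.58 dB

Convert to linear (a loss of L dB is a gain of −L dB): F_i = 10^(NF_i/10), G_i = 10^(G_i,dB/10)
  Stage 1: F_1 = 10^(1.08/10) = 1.282, G_1 = 10^(19.4/10) = 87.10
  Stage 2: F_2 = 10^(0.976/10) = 1.252, G_2 = 10^(−0.976/10) = 0.7987
  Stage 3: F_3 = 10^(6.72/10) = 4.699, G_3 = 10^(−4.47/10) = 0.3573
  Stage 4: F_4 = 10^(5.40/10) = 3.467, G_4 = 10^(17.9/10) = 61.66
Friis cascade:
  F = 1.282 + (1.252 − 1)/87.10 + (4.699 − 1)/69.57 + (3.467 − 1)/24.85 = 1.438
NF = 10 log₁₀(1.438) = 1.58 dB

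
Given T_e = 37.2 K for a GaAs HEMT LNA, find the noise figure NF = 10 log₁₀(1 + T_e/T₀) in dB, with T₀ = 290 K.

F = 1 + T_e/T₀ = 1 + 37.2/290 = 1.12828
NF = 10 log₁₀(1.12828) = 0.524 dB

0.524 dB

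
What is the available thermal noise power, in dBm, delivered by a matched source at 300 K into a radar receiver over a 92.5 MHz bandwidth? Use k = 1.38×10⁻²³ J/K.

−94.2 dBm

P_n = kTB = 1.38×10⁻²³ × 300 × 9.25×10⁷ = 3.83×10⁻¹³ W
In dBm: 10 log₁₀(3.83×10⁻¹³ / 10⁻³) = −94.2 dBm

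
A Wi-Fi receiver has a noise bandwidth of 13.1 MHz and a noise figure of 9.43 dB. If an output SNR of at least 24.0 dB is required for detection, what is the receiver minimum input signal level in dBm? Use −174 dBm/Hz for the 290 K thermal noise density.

−69.4 dBm

Sensitivity = −174 + 10 log₁₀(B) + NF + SNR_min
= −174 + 71.17 + 9.43 + 24.0
= −69.40 dBm → −69.4 dBm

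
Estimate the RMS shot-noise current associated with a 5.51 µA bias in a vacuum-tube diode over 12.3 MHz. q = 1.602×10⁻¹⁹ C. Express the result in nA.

I_n = √(2qI·B)
2qI·B = 2 × 1.602×10⁻¹⁹ × 5.51×10⁻⁶ × 1.23×10⁷ = 2.17×10⁻¹⁷ A²
I_n = √(2.17×10⁻¹⁷) = 4.66×10⁻⁹ A = 4.66 nA

4.66 nA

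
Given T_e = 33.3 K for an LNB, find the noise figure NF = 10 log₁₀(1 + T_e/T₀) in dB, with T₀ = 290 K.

F = 1 + T_e/T₀ = 1 + 33.3/290 = 1.11483
NF = 10 log₁₀(1.11483) = 0.472 dB

0.472 dB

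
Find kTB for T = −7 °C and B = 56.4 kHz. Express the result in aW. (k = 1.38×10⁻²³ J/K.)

207 aW

T = −7 °C + 273.15 = 266.15 K
P_n = kTB = 1.38×10⁻²³ × 266.15 × 5.64×10⁴ = 2.07×10⁻¹⁶ W = 207 aW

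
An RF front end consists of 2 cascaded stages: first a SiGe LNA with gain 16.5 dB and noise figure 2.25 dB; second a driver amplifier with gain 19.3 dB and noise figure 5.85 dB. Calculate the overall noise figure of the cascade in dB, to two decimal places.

Convert to linear (a loss of L dB is a gain of −L dB): F_i = 10^(NF_i/10), G_i = 10^(G_i,dB/10)
  Stage 1: F_1 = 10^(2.25/10) = 1.679, G_1 = 10^(16.5/10) = 44.67
  Stage 2: F_2 = 10^(5.85/10) = 3.846, G_2 = 10^(19.3/10) = 85.11
Friis cascade:
  F = 1.679 + (3.846 − 1)/44.67 = 1.743
NF = 10 log₁₀(1.743) = 2.41 dB

2.41 dB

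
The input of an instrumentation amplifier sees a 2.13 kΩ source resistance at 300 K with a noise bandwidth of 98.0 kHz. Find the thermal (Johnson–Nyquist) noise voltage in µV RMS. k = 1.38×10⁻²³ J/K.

1.86 µV

V_n = √(4kTRB)
4kTRB = 4 × 1.38×10⁻²³ × 300 × 2.13×10³ × 9.80×10⁴ = 3.46×10⁻¹² V²
V_n = √(3.46×10⁻¹²) = 1.86×10⁻⁶ V = 1.86 µV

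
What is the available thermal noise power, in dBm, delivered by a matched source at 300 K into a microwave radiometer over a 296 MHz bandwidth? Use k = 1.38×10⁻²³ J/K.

−89.1 dBm

P_n = kTB = 1.38×10⁻²³ × 300 × 2.96×10⁸ = 1.23×10⁻¹² W
In dBm: 10 log₁₀(1.23×10⁻¹² / 10⁻³) = −89.1 dBm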